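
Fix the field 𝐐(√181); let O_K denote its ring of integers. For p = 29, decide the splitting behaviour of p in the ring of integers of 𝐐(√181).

split

181 mod 4 = 1, hence disc K = 181 and O_K = ℤ[(1+√181)/2].
29 ∤ 181, so 29 is unramified.
Legendre symbol by Euler's criterion: (181/29) ≡ 181^14 ≡ 1 (mod 29), i.e. (181/29) = 1.
d is a quadratic residue mod p, hence 29 splits in O_K.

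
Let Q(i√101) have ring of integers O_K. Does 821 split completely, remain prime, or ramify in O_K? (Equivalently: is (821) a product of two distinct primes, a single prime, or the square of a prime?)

Since -101 ≢ 1 mod 4, the ring of integers is ℤ[√-101] with discriminant 4·(-101) = -404.
Since gcd(821, -404) = 1 the prime 821 does not ramify.
Compute (-101/821) via Euler: 720^((821-1)/2) mod 821 = 1, so (-101/821) = 1.
(-101/821) = 1, so 821 splits.

split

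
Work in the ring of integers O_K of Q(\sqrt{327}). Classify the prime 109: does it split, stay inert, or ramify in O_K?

ramifies in O_K

d = 327 ≡ 3 (mod 4), so O_K = ℤ[√327] and disc(K) = 4d = 1308.
disc(K) = 1308 = 109·12, so p = 109 is ramified.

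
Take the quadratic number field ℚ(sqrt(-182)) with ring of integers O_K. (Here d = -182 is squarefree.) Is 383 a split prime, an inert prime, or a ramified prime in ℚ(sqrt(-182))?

-182 mod 4 = 2, hence disc K = 4·(-182) = -728 and O_K = ℤ[√-182].
disc(K) = -728 is not divisible by 383; 383 is unramified.
Legendre symbol by Euler's criterion: (-182/383) ≡ (-182)^191 ≡ 1 (mod 383), i.e. (-182/383) = 1.
Legendre symbol 1 ⇒ 383 is split.

p splits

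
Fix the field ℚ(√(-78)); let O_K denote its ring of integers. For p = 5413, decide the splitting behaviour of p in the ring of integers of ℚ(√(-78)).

d = -78 ≡ 2 (mod 4), so O_K = ℤ[√-78] and disc(K) = 4d = -312.
5413 ∤ -312, so 5413 is unramified.
Legendre symbol by Euler's criterion: (-78/5413) ≡ (-78)^2706 ≡ 1 (mod 5413), i.e. (-78/5413) = 1.
(-78/5413) = 1, so 5413 splits.

split — (5413) = 𝔭₁𝔭₂ with 𝔭₁ ≠ 𝔭₂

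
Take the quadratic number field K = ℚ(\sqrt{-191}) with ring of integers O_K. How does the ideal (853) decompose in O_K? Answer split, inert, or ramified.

d = -191 ≡ 1 (mod 4), so O_K = ℤ[(1+√-191)/2] and disc(K) = d = -191.
853 ∤ -191, so 853 is unramified.
Euler's criterion: (-191)^426 mod 853 = 852. Thus (-191|853) = -1.
d is a non-residue mod p, hence 853 remains inert in O_K.

853 remains inert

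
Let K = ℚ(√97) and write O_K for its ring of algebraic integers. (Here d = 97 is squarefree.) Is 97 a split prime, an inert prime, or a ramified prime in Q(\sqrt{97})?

p ramifies

97 mod 4 = 1, hence disc K = 97 and O_K = ℤ[(1+√97)/2].
97 divides disc(K) = 97, so 97 ramifies.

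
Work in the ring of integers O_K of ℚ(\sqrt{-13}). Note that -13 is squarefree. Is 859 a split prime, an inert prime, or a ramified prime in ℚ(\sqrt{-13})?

p is inert

d = -13 ≡ 3 (mod 4), so O_K = ℤ[√-13] and disc(K) = 4d = -52.
disc(K) = -52 is not divisible by 859; 859 is unramified.
Compute (-13/859) via Euler: 846^((859-1)/2) mod 859 = 858, so (-13/859) = -1.
Legendre symbol -1 ⇒ 859 is inert.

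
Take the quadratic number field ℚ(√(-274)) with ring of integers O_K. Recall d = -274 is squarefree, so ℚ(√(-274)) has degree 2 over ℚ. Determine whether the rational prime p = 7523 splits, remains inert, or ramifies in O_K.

-274 mod 4 = 2, hence disc K = 4·(-274) = -1096 and O_K = ℤ[√-274].
7523 ∤ -1096, so 7523 is unramified.
Legendre symbol by Euler's criterion: (-274/7523) ≡ (-274)^3761 ≡ 7522 (mod 7523), i.e. (-274/7523) = -1.
d is a non-residue mod p, hence 7523 remains inert in O_K.

7523 remains inert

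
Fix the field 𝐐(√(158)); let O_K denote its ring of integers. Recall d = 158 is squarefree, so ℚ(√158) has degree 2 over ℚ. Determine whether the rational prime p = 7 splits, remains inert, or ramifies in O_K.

split — (7) = 𝔭₁𝔭₂ with 𝔭₁ ≠ 𝔭₂

Since 158 ≢ 1 mod 4, the ring of integers is ℤ[√158] with discriminant 4·158 = 632.
7 ∤ 632, so 7 is unramified.
(158/7) = 4^3 mod 7 = 1, giving Legendre symbol 1.
(158/7) = 1, so 7 splits.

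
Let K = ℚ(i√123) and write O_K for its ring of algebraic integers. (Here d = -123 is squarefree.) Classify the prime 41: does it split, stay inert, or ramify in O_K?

d = -123 ≡ 1 (mod 4), so O_K = ℤ[(1+√-123)/2] and disc(K) = d = -123.
Ramification test: 41 | -123. The prime 41 ramifies in K.

41 is ramified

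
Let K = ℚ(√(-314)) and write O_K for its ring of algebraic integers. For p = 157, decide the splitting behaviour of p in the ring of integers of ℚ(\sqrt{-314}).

ramifies in O_K

-314 mod 4 = 2, hence disc K = 4·(-314) = -1256 and O_K = ℤ[√-314].
disc(K) = -1256 = 157·(-8), so p = 157 is ramified.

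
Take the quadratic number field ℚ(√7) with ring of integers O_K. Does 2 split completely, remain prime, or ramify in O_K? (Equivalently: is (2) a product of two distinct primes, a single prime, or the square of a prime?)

Since 7 ≢ 1 mod 4, the ring of integers is ℤ[√7] with discriminant 4·7 = 28.
Ramification test: 2 | 28. The prime 2 ramifies in K.

ramified — (2) = 𝔭²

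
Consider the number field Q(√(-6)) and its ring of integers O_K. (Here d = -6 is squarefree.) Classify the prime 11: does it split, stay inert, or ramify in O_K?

-6 mod 4 = 2, hence disc K = 4·(-6) = -24 and O_K = ℤ[√-6].
disc(K) = -24 is not divisible by 11; 11 is unramified.
Euler's criterion: (-6)^5 mod 11 = 1. Thus (-6|11) = 1.
Legendre symbol 1 ⇒ 11 is split.

11 splits in O_K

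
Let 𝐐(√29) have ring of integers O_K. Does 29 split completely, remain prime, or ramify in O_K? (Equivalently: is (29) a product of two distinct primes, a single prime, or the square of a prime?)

29 mod 4 = 1, hence disc K = 29 and O_K = ℤ[(1+√29)/2].
Ramification test: 29 | 29. The prime 29 ramifies in K.

ramified — (29) = 𝔭²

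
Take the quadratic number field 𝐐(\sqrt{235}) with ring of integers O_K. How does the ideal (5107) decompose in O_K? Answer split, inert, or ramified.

inert — (5107) stays prime in O_K

Since 235 ≢ 1 mod 4, the ring of integers is ℤ[√235] with discriminant 4·235 = 940.
disc(K) = 940 is not divisible by 5107; 5107 is unramified.
Compute (235/5107) via Euler: 235^((5107-1)/2) mod 5107 = 5106, so (235/5107) = -1.
Legendre symbol -1 ⇒ 5107 is inert.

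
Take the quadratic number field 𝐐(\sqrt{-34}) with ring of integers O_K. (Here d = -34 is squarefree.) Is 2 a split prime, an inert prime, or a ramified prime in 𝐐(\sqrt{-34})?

d = -34 ≡ 2 (mod 4), so O_K = ℤ[√-34] and disc(K) = 4d = -136.
2 divides disc(K) = -136, so 2 ramifies.

ramified — (2) = 𝔭²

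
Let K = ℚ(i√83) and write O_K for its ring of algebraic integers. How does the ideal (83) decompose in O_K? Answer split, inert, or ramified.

d = -83 ≡ 1 (mod 4), so O_K = ℤ[(1+√-83)/2] and disc(K) = d = -83.
disc(K) = -83 = 83·(-1), so p = 83 is ramified.

ramifies in O_K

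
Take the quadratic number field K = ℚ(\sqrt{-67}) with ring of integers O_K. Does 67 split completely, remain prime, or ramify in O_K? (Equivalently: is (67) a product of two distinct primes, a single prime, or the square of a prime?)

ramified — (67) = 𝔭²

d = -67 ≡ 1 (mod 4), so O_K = ℤ[(1+√-67)/2] and disc(K) = d = -67.
Ramification test: 67 | -67. The prime 67 ramifies in K.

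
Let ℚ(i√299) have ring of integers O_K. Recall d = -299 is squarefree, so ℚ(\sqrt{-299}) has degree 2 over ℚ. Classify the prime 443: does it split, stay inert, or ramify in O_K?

p splits

d = -299 ≡ 1 (mod 4), so O_K = ℤ[(1+√-299)/2] and disc(K) = d = -299.
Since gcd(443, -299) = 1 the prime 443 does not ramify.
Compute (-299/443) via Euler: 144^((443-1)/2) mod 443 = 1, so (-299/443) = 1.
d is a quadratic residue mod p, hence 443 splits in O_K.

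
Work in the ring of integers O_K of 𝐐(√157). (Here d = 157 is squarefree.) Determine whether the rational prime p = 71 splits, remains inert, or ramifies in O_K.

Since 157 ≡ 1 mod 4, the ring of integers is ℤ[(1+√157)/2] with discriminant 157.
71 ∤ 157, so 71 is unramified.
Legendre symbol by Euler's criterion: (157/71) ≡ 157^35 ≡ 1 (mod 71), i.e. (157/71) = 1.
Legendre symbol 1 ⇒ 71 is split.

71 splits in O_K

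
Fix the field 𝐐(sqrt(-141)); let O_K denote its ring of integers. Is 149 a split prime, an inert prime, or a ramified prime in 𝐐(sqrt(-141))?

-141 mod 4 = 3, hence disc K = 4·(-141) = -564 and O_K = ℤ[√-141].
149 ∤ -564, so 149 is unramified.
Compute (-141/149) via Euler: 8^((149-1)/2) mod 149 = 148, so (-141/149) = -1.
d is a non-residue mod p, hence 149 remains inert in O_K.

remains prime (inert)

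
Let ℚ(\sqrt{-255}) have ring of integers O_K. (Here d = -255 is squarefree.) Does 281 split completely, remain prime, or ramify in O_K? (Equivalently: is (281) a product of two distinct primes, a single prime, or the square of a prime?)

d = -255 ≡ 1 (mod 4), so O_K = ℤ[(1+√-255)/2] and disc(K) = d = -255.
disc(K) = -255 is not divisible by 281; 281 is unramified.
(-255/281) = 26^140 mod 281 = 280, giving Legendre symbol -1.
Legendre symbol -1 ⇒ 281 is inert.

inert — (281) stays prime in O_K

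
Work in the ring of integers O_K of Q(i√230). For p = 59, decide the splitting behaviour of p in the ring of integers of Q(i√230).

remains prime (inert)

d = -230 ≡ 2 (mod 4), so O_K = ℤ[√-230] and disc(K) = 4d = -920.
Since gcd(59, -920) = 1 the prime 59 does not ramify.
Euler's criterion: (-230)^29 mod 59 = 58. Thus (-230|59) = -1.
d is a non-residue mod p, hence 59 remains inert in O_K.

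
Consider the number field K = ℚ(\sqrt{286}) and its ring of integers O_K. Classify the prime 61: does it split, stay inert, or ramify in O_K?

Since 286 ≢ 1 mod 4, the ring of integers is ℤ[√286] with discriminant 4·286 = 1144.
Since gcd(61, 1144) = 1 the prime 61 does not ramify.
(286/61) = 42^30 mod 61 = 1, giving Legendre symbol 1.
d is a quadratic residue mod p, hence 61 splits in O_K.

splits completely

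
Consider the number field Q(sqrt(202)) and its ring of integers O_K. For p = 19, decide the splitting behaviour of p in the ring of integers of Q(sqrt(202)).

202 mod 4 = 2, hence disc K = 4·202 = 808 and O_K = ℤ[√202].
disc(K) = 808 is not divisible by 19; 19 is unramified.
(202/19) = 12^9 mod 19 = 18, giving Legendre symbol -1.
(202/19) = -1, so 19 is inert.

inert — (19) stays prime in O_K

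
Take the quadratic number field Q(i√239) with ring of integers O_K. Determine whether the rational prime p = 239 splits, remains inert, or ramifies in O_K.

Since -239 ≡ 1 mod 4, the ring of integers is ℤ[(1+√-239)/2] with discriminant -239.
239 divides disc(K) = -239, so 239 ramifies.

ramifies in O_K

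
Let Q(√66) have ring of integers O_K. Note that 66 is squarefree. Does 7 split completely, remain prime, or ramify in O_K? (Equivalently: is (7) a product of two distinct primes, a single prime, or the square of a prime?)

Since 66 ≢ 1 mod 4, the ring of integers is ℤ[√66] with discriminant 4·66 = 264.
Since gcd(7, 264) = 1 the prime 7 does not ramify.
(66/7) = 3^3 mod 7 = 6, giving Legendre symbol -1.
Legendre symbol -1 ⇒ 7 is inert.

7 remains inert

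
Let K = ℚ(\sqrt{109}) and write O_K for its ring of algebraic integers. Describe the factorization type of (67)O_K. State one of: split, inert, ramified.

Since 109 ≡ 1 mod 4, the ring of integers is ℤ[(1+√109)/2] with discriminant 109.
Since gcd(67, 109) = 1 the prime 67 does not ramify.
Legendre symbol by Euler's criterion: (109/67) ≡ 109^33 ≡ 66 (mod 67), i.e. (109/67) = -1.
(109/67) = -1, so 67 is inert.

p is inert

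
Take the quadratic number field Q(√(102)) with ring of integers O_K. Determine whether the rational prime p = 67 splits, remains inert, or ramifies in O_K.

67 splits in O_K

102 mod 4 = 2, hence disc K = 4·102 = 408 and O_K = ℤ[√102].
disc(K) = 408 is not divisible by 67; 67 is unramified.
Euler's criterion: 102^33 mod 67 = 1. Thus (102|67) = 1.
d is a quadratic residue mod p, hence 67 splits in O_K.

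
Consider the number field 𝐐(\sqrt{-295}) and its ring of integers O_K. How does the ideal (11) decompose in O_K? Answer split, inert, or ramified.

-295 mod 4 = 1, hence disc K = -295 and O_K = ℤ[(1+√-295)/2].
Since gcd(11, -295) = 1 the prime 11 does not ramify.
(-295/11) = 2^5 mod 11 = 10, giving Legendre symbol -1.
(-295/11) = -1, so 11 is inert.

11 remains inert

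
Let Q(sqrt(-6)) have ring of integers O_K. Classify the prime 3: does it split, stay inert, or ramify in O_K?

Since -6 ≢ 1 mod 4, the ring of integers is ℤ[√-6] with discriminant 4·(-6) = -24.
disc(K) = -24 = 3·(-8), so p = 3 is ramified.

ramifies in O_K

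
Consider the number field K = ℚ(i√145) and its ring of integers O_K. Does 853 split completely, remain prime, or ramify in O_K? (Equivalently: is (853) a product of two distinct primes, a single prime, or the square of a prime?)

split

-145 mod 4 = 3, hence disc K = 4·(-145) = -580 and O_K = ℤ[√-145].
853 ∤ -580, so 853 is unramified.
Compute (-145/853) via Euler: 708^((853-1)/2) mod 853 = 1, so (-145/853) = 1.
(-145/853) = 1, so 853 splits.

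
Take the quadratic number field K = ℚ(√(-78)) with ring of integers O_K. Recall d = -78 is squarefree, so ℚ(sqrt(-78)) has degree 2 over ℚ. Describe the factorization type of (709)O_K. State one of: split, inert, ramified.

-78 mod 4 = 2, hence disc K = 4·(-78) = -312 and O_K = ℤ[√-78].
Since gcd(709, -312) = 1 the prime 709 does not ramify.
Legendre symbol by Euler's criterion: (-78/709) ≡ (-78)^354 ≡ 1 (mod 709), i.e. (-78/709) = 1.
d is a quadratic residue mod p, hence 709 splits in O_K.

splits completely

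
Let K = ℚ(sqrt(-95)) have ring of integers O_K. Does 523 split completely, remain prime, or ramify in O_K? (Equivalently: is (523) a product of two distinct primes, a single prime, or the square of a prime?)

split — (523) = 𝔭₁𝔭₂ with 𝔭₁ ≠ 𝔭₂

Since -95 ≡ 1 mod 4, the ring of integers is ℤ[(1+√-95)/2] with discriminant -95.
523 ∤ -95, so 523 is unramified.
(-95/523) = 428^261 mod 523 = 1, giving Legendre symbol 1.
d is a quadratic residue mod p, hence 523 splits in O_K.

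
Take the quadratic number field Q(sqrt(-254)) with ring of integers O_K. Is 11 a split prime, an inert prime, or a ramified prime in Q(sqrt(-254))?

Since -254 ≢ 1 mod 4, the ring of integers is ℤ[√-254] with discriminant 4·(-254) = -1016.
Since gcd(11, -1016) = 1 the prime 11 does not ramify.
Compute (-254/11) via Euler: 10^((11-1)/2) mod 11 = 10, so (-254/11) = -1.
d is a non-residue mod p, hence 11 remains inert in O_K.

inert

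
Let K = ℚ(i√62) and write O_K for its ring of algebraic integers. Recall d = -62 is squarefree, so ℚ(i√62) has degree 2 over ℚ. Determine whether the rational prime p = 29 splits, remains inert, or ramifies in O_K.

split

Since -62 ≢ 1 mod 4, the ring of integers is ℤ[√-62] with discriminant 4·(-62) = -248.
disc(K) = -248 is not divisible by 29; 29 is unramified.
Legendre symbol by Euler's criterion: (-62/29) ≡ (-62)^14 ≡ 1 (mod 29), i.e. (-62/29) = 1.
Legendre symbol 1 ⇒ 29 is split.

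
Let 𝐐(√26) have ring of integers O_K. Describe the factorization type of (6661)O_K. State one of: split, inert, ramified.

d = 26 ≡ 2 (mod 4), so O_K = ℤ[√26] and disc(K) = 4d = 104.
disc(K) = 104 is not divisible by 6661; 6661 is unramified.
(26/6661) = 26^3330 mod 6661 = 1, giving Legendre symbol 1.
(26/6661) = 1, so 6661 splits.

splits completely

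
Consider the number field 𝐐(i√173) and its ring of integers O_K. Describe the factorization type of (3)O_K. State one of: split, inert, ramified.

-173 mod 4 = 3, hence disc K = 4·(-173) = -692 and O_K = ℤ[√-173].
Since gcd(3, -692) = 1 the prime 3 does not ramify.
Euler's criterion: (-173)^1 mod 3 = 1. Thus (-173|3) = 1.
Legendre symbol 1 ⇒ 3 is split.

splits completely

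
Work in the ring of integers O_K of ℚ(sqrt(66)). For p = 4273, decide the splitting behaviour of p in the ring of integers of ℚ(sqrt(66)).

d = 66 ≡ 2 (mod 4), so O_K = ℤ[√66] and disc(K) = 4d = 264.
4273 ∤ 264, so 4273 is unramified.
Euler's criterion: 66^2136 mod 4273 = 1. Thus (66|4273) = 1.
d is a quadratic residue mod p, hence 4273 splits in O_K.

p splits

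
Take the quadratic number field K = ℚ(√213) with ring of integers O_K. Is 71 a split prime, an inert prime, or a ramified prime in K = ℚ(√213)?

p ramifies

213 mod 4 = 1, hence disc K = 213 and O_K = ℤ[(1+√213)/2].
disc(K) = 213 = 71·3, so p = 71 is ramified.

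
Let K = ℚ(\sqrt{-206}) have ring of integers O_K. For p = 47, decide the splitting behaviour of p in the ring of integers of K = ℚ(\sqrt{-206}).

remains prime (inert)

-206 mod 4 = 2, hence disc K = 4·(-206) = -824 and O_K = ℤ[√-206].
Since gcd(47, -824) = 1 the prime 47 does not ramify.
Compute (-206/47) via Euler: 29^((47-1)/2) mod 47 = 46, so (-206/47) = -1.
(-206/47) = -1, so 47 is inert.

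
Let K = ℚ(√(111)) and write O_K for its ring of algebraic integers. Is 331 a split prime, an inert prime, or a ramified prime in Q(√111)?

Since 111 ≢ 1 mod 4, the ring of integers is ℤ[√111] with discriminant 4·111 = 444.
331 ∤ 444, so 331 is unramified.
Legendre symbol by Euler's criterion: (111/331) ≡ 111^165 ≡ 1 (mod 331), i.e. (111/331) = 1.
Legendre symbol 1 ⇒ 331 is split.

p splits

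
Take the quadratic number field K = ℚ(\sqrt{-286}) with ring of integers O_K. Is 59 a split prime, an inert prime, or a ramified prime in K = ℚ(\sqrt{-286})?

Since -286 ≢ 1 mod 4, the ring of integers is ℤ[√-286] with discriminant 4·(-286) = -1144.
disc(K) = -1144 is not divisible by 59; 59 is unramified.
Euler's criterion: (-286)^29 mod 59 = 1. Thus (-286|59) = 1.
(-286/59) = 1, so 59 splits.

split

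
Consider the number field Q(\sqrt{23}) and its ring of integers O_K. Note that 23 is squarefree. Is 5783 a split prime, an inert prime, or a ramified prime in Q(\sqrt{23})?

d = 23 ≡ 3 (mod 4), so O_K = ℤ[√23] and disc(K) = 4d = 92.
disc(K) = 92 is not divisible by 5783; 5783 is unramified.
Euler's criterion: 23^2891 mod 5783 = 1. Thus (23|5783) = 1.
(23/5783) = 1, so 5783 splits.

split — (5783) = 𝔭₁𝔭₂ with 𝔭₁ ≠ 𝔭₂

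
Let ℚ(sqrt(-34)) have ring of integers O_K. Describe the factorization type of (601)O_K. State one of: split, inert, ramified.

Since -34 ≢ 1 mod 4, the ring of integers is ℤ[√-34] with discriminant 4·(-34) = -136.
disc(K) = -136 is not divisible by 601; 601 is unramified.
(-34/601) = 567^300 mod 601 = 600, giving Legendre symbol -1.
(-34/601) = -1, so 601 is inert.

p is inert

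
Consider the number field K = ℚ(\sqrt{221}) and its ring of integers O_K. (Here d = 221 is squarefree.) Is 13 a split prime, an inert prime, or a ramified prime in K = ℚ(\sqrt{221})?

ramifies in O_K

Since 221 ≡ 1 mod 4, the ring of integers is ℤ[(1+√221)/2] with discriminant 221.
disc(K) = 221 = 13·17, so p = 13 is ramified.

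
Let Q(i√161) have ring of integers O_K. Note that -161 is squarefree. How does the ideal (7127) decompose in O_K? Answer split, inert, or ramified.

Since -161 ≢ 1 mod 4, the ring of integers is ℤ[√-161] with discriminant 4·(-161) = -644.
7127 ∤ -644, so 7127 is unramified.
Compute (-161/7127) via Euler: 6966^((7127-1)/2) mod 7127 = 1, so (-161/7127) = 1.
(-161/7127) = 1, so 7127 splits.

p splits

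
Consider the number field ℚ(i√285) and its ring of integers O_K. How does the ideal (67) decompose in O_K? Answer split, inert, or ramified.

p is inert

d = -285 ≡ 3 (mod 4), so O_K = ℤ[√-285] and disc(K) = 4d = -1140.
67 ∤ -1140, so 67 is unramified.
Legendre symbol by Euler's criterion: (-285/67) ≡ (-285)^33 ≡ 66 (mod 67), i.e. (-285/67) = -1.
Legendre symbol -1 ⇒ 67 is inert.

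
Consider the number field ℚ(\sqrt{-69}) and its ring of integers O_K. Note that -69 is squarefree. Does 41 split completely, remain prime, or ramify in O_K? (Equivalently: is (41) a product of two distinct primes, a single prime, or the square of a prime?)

-69 mod 4 = 3, hence disc K = 4·(-69) = -276 and O_K = ℤ[√-69].
41 ∤ -276, so 41 is unramified.
Euler's criterion: (-69)^20 mod 41 = 40. Thus (-69|41) = -1.
Legendre symbol -1 ⇒ 41 is inert.

inert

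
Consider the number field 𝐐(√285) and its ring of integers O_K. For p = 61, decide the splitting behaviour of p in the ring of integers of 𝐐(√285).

61 splits in O_K

d = 285 ≡ 1 (mod 4), so O_K = ℤ[(1+√285)/2] and disc(K) = d = 285.
Since gcd(61, 285) = 1 the prime 61 does not ramify.
(285/61) = 41^30 mod 61 = 1, giving Legendre symbol 1.
d is a quadratic residue mod p, hence 61 splits in O_K.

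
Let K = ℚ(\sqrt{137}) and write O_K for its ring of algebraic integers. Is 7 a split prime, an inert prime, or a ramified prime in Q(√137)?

137 mod 4 = 1, hence disc K = 137 and O_K = ℤ[(1+√137)/2].
disc(K) = 137 is not divisible by 7; 7 is unramified.
Compute (137/7) via Euler: 4^((7-1)/2) mod 7 = 1, so (137/7) = 1.
Legendre symbol 1 ⇒ 7 is split.

7 splits in O_K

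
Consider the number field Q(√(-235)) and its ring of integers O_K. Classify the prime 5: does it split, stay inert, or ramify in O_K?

d = -235 ≡ 1 (mod 4), so O_K = ℤ[(1+√-235)/2] and disc(K) = d = -235.
disc(K) = -235 = 5·(-47), so p = 5 is ramified.

ramified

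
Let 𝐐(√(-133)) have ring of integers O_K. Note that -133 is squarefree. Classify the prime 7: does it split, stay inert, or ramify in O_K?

Since -133 ≢ 1 mod 4, the ring of integers is ℤ[√-133] with discriminant 4·(-133) = -532.
disc(K) = -532 = 7·(-76), so p = 7 is ramified.

7 is ramified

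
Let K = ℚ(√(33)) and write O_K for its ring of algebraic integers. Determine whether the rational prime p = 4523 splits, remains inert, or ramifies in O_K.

Since 33 ≡ 1 mod 4, the ring of integers is ℤ[(1+√33)/2] with discriminant 33.
Since gcd(4523, 33) = 1 the prime 4523 does not ramify.
(33/4523) = 33^2261 mod 4523 = 1, giving Legendre symbol 1.
(33/4523) = 1, so 4523 splits.

split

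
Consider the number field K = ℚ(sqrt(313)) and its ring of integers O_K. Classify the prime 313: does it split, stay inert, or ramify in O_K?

313 mod 4 = 1, hence disc K = 313 and O_K = ℤ[(1+√313)/2].
Ramification test: 313 | 313. The prime 313 ramifies in K.

ramified — (313) = 𝔭²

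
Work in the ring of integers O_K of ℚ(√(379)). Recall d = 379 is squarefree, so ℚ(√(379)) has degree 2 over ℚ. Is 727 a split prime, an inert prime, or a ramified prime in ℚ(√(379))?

inert

379 mod 4 = 3, hence disc K = 4·379 = 1516 and O_K = ℤ[√379].
disc(K) = 1516 is not divisible by 727; 727 is unramified.
(379/727) = 379^363 mod 727 = 726, giving Legendre symbol -1.
Legendre symbol -1 ⇒ 727 is inert.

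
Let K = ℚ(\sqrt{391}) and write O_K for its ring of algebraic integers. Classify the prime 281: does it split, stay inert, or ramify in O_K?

p is inert

Since 391 ≢ 1 mod 4, the ring of integers is ℤ[√391] with discriminant 4·391 = 1564.
disc(K) = 1564 is not divisible by 281; 281 is unramified.
(391/281) = 110^140 mod 281 = 280, giving Legendre symbol -1.
Legendre symbol -1 ⇒ 281 is inert.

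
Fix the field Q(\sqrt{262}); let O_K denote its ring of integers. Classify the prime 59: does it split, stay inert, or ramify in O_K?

Since 262 ≢ 1 mod 4, the ring of integers is ℤ[√262] with discriminant 4·262 = 1048.
disc(K) = 1048 is not divisible by 59; 59 is unramified.
Euler's criterion: 262^29 mod 59 = 1. Thus (262|59) = 1.
(262/59) = 1, so 59 splits.

59 splits in O_K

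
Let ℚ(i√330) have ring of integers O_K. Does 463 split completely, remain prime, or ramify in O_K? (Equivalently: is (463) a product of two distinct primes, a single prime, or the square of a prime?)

-330 mod 4 = 2, hence disc K = 4·(-330) = -1320 and O_K = ℤ[√-330].
463 ∤ -1320, so 463 is unramified.
Euler's criterion: (-330)^231 mod 463 = 1. Thus (-330|463) = 1.
d is a quadratic residue mod p, hence 463 splits in O_K.

split — (463) = 𝔭₁𝔭₂ with 𝔭₁ ≠ 𝔭₂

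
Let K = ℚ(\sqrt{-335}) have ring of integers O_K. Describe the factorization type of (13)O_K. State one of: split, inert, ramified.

d = -335 ≡ 1 (mod 4), so O_K = ℤ[(1+√-335)/2] and disc(K) = d = -335.
13 ∤ -335, so 13 is unramified.
Euler's criterion: (-335)^6 mod 13 = 1. Thus (-335|13) = 1.
(-335/13) = 1, so 13 splits.

split — (13) = 𝔭₁𝔭₂ with 𝔭₁ ≠ 𝔭₂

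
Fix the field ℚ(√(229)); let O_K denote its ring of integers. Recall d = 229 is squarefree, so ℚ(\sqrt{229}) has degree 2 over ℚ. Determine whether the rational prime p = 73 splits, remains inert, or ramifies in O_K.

73 remains inert

Since 229 ≡ 1 mod 4, the ring of integers is ℤ[(1+√229)/2] with discriminant 229.
73 ∤ 229, so 73 is unramified.
(229/73) = 10^36 mod 73 = 72, giving Legendre symbol -1.
d is a non-residue mod p, hence 73 remains inert in O_K.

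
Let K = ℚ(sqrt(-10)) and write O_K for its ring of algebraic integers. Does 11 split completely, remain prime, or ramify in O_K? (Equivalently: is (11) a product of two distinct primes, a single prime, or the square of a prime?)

split

Since -10 ≢ 1 mod 4, the ring of integers is ℤ[√-10] with discriminant 4·(-10) = -40.
disc(K) = -40 is not divisible by 11; 11 is unramified.
(-10/11) = 1^5 mod 11 = 1, giving Legendre symbol 1.
Legendre symbol 1 ⇒ 11 is split.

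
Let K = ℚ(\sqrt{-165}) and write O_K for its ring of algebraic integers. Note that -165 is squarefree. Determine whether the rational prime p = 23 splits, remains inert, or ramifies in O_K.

23 remains inert

-165 mod 4 = 3, hence disc K = 4·(-165) = -660 and O_K = ℤ[√-165].
Since gcd(23, -660) = 1 the prime 23 does not ramify.
Compute (-165/23) via Euler: 19^((23-1)/2) mod 23 = 22, so (-165/23) = -1.
Legendre symbol -1 ⇒ 23 is inert.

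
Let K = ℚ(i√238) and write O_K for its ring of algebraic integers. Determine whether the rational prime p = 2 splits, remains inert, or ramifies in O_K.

ramified

d = -238 ≡ 2 (mod 4), so O_K = ℤ[√-238] and disc(K) = 4d = -952.
2 divides disc(K) = -952, so 2 ramifies.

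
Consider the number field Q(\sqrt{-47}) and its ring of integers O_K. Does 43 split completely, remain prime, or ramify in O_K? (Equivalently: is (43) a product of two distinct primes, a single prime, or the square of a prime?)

Since -47 ≡ 1 mod 4, the ring of integers is ℤ[(1+√-47)/2] with discriminant -47.
disc(K) = -47 is not divisible by 43; 43 is unramified.
Euler's criterion: (-47)^21 mod 43 = 42. Thus (-47|43) = -1.
d is a non-residue mod p, hence 43 remains inert in O_K.

43 remains inert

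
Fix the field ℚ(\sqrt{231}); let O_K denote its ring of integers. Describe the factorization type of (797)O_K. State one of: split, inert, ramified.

797 splits in O_K

Since 231 ≢ 1 mod 4, the ring of integers is ℤ[√231] with discriminant 4·231 = 924.
797 ∤ 924, so 797 is unramified.
Legendre symbol by Euler's criterion: (231/797) ≡ 231^398 ≡ 1 (mod 797), i.e. (231/797) = 1.
(231/797) = 1, so 797 splits.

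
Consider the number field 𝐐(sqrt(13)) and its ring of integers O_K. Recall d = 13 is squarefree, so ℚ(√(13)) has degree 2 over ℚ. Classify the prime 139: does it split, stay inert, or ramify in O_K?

split — (139) = 𝔭₁𝔭₂ with 𝔭₁ ≠ 𝔭₂

13 mod 4 = 1, hence disc K = 13 and O_K = ℤ[(1+√13)/2].
Since gcd(139, 13) = 1 the prime 139 does not ramify.
(13/139) = 13^69 mod 139 = 1, giving Legendre symbol 1.
(13/139) = 1, so 139 splits.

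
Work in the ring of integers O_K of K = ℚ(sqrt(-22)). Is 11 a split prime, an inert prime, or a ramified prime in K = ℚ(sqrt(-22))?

11 is ramified

-22 mod 4 = 2, hence disc K = 4·(-22) = -88 and O_K = ℤ[√-22].
disc(K) = -88 = 11·(-8), so p = 11 is ramified.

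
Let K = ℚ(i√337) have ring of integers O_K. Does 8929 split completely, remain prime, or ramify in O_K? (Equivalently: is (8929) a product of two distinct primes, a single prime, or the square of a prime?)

split

-337 mod 4 = 3, hence disc K = 4·(-337) = -1348 and O_K = ℤ[√-337].
disc(K) = -1348 is not divisible by 8929; 8929 is unramified.
(-337/8929) = 8592^4464 mod 8929 = 1, giving Legendre symbol 1.
(-337/8929) = 1, so 8929 splits.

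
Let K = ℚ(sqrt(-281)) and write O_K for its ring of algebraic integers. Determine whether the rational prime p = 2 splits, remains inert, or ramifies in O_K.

Since -281 ≢ 1 mod 4, the ring of integers is ℤ[√-281] with discriminant 4·(-281) = -1124.
disc(K) = -1124 = 2·(-562), so p = 2 is ramified.

p ramifies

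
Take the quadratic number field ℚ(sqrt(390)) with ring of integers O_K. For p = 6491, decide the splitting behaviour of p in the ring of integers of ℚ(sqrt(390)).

d = 390 ≡ 2 (mod 4), so O_K = ℤ[√390] and disc(K) = 4d = 1560.
disc(K) = 1560 is not divisible by 6491; 6491 is unramified.
Compute (390/6491) via Euler: 390^((6491-1)/2) mod 6491 = 6490, so (390/6491) = -1.
Legendre symbol -1 ⇒ 6491 is inert.

inert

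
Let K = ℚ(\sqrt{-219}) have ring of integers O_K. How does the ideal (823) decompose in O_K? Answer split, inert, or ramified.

d = -219 ≡ 1 (mod 4), so O_K = ℤ[(1+√-219)/2] and disc(K) = d = -219.
Since gcd(823, -219) = 1 the prime 823 does not ramify.
Legendre symbol by Euler's criterion: (-219/823) ≡ (-219)^411 ≡ 822 (mod 823), i.e. (-219/823) = -1.
d is a non-residue mod p, hence 823 remains inert in O_K.

inert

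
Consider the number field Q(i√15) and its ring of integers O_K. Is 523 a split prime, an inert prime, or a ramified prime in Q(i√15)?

523 remains inert

Since -15 ≡ 1 mod 4, the ring of integers is ℤ[(1+√-15)/2] with discriminant -15.
Since gcd(523, -15) = 1 the prime 523 does not ramify.
Legendre symbol by Euler's criterion: (-15/523) ≡ (-15)^261 ≡ 522 (mod 523), i.e. (-15/523) = -1.
Legendre symbol -1 ⇒ 523 is inert.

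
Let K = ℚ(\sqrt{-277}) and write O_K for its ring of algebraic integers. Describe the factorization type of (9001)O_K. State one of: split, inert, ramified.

9001 remains inert

-277 mod 4 = 3, hence disc K = 4·(-277) = -1108 and O_K = ℤ[√-277].
disc(K) = -1108 is not divisible by 9001; 9001 is unramified.
(-277/9001) = 8724^4500 mod 9001 = 9000, giving Legendre symbol -1.
Legendre symbol -1 ⇒ 9001 is inert.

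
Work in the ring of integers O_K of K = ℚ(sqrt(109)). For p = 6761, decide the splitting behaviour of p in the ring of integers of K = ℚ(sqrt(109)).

d = 109 ≡ 1 (mod 4), so O_K = ℤ[(1+√109)/2] and disc(K) = d = 109.
Since gcd(6761, 109) = 1 the prime 6761 does not ramify.
(109/6761) = 109^3380 mod 6761 = 1, giving Legendre symbol 1.
(109/6761) = 1, so 6761 splits.

6761 splits in O_K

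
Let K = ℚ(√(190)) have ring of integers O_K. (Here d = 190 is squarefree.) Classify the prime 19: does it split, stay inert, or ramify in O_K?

19 is ramified

d = 190 ≡ 2 (mod 4), so O_K = ℤ[√190] and disc(K) = 4d = 760.
19 divides disc(K) = 760, so 19 ramifies.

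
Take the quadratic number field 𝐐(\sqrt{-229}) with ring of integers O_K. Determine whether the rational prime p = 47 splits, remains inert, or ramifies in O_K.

47 splits in O_K

-229 mod 4 = 3, hence disc K = 4·(-229) = -916 and O_K = ℤ[√-229].
47 ∤ -916, so 47 is unramified.
(-229/47) = 6^23 mod 47 = 1, giving Legendre symbol 1.
Legendre symbol 1 ⇒ 47 is split.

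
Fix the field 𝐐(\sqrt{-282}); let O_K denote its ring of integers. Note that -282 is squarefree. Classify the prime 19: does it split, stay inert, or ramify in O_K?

inert — (19) stays prime in O_K

Since -282 ≢ 1 mod 4, the ring of integers is ℤ[√-282] with discriminant 4·(-282) = -1128.
Since gcd(19, -1128) = 1 the prime 19 does not ramify.
Compute (-282/19) via Euler: 3^((19-1)/2) mod 19 = 18, so (-282/19) = -1.
(-282/19) = -1, so 19 is inert.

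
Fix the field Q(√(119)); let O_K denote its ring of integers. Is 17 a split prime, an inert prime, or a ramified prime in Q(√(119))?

d = 119 ≡ 3 (mod 4), so O_K = ℤ[√119] and disc(K) = 4d = 476.
17 divides disc(K) = 476, so 17 ramifies.

ramified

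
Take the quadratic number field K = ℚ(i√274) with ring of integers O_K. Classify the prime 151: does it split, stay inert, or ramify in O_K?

-274 mod 4 = 2, hence disc K = 4·(-274) = -1096 and O_K = ℤ[√-274].
151 ∤ -1096, so 151 is unramified.
(-274/151) = 28^75 mod 151 = 150, giving Legendre symbol -1.
(-274/151) = -1, so 151 is inert.

inert — (151) stays prime in O_K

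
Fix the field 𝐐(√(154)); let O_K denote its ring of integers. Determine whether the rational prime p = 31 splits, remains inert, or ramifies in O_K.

Since 154 ≢ 1 mod 4, the ring of integers is ℤ[√154] with discriminant 4·154 = 616.
Since gcd(31, 616) = 1 the prime 31 does not ramify.
Euler's criterion: 154^15 mod 31 = 30. Thus (154|31) = -1.
Legendre symbol -1 ⇒ 31 is inert.

inert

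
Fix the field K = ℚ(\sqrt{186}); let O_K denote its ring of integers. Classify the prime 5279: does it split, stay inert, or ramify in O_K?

d = 186 ≡ 2 (mod 4), so O_K = ℤ[√186] and disc(K) = 4d = 744.
Since gcd(5279, 744) = 1 the prime 5279 does not ramify.
Euler's criterion: 186^2639 mod 5279 = 5278. Thus (186|5279) = -1.
(186/5279) = -1, so 5279 is inert.

5279 remains inert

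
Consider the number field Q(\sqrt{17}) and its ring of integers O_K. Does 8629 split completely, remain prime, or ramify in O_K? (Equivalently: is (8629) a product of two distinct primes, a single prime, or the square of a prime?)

17 mod 4 = 1, hence disc K = 17 and O_K = ℤ[(1+√17)/2].
disc(K) = 17 is not divisible by 8629; 8629 is unramified.
Euler's criterion: 17^4314 mod 8629 = 8628. Thus (17|8629) = -1.
(17/8629) = -1, so 8629 is inert.

8629 remains inert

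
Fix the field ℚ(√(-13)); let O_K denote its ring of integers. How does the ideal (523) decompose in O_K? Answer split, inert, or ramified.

-13 mod 4 = 3, hence disc K = 4·(-13) = -52 and O_K = ℤ[√-13].
disc(K) = -52 is not divisible by 523; 523 is unramified.
Legendre symbol by Euler's criterion: (-13/523) ≡ (-13)^261 ≡ 522 (mod 523), i.e. (-13/523) = -1.
d is a non-residue mod p, hence 523 remains inert in O_K.

p is inert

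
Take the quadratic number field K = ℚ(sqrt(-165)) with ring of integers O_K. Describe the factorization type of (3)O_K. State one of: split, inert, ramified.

-165 mod 4 = 3, hence disc K = 4·(-165) = -660 and O_K = ℤ[√-165].
3 divides disc(K) = -660, so 3 ramifies.

ramified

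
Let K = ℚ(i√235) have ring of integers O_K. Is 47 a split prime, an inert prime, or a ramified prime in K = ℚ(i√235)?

47 is ramified

d = -235 ≡ 1 (mod 4), so O_K = ℤ[(1+√-235)/2] and disc(K) = d = -235.
Ramification test: 47 | -235. The prime 47 ramifies in K.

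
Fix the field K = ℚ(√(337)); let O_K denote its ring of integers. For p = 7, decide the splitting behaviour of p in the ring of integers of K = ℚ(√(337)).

337 mod 4 = 1, hence disc K = 337 and O_K = ℤ[(1+√337)/2].
7 ∤ 337, so 7 is unramified.
Euler's criterion: 337^3 mod 7 = 1. Thus (337|7) = 1.
(337/7) = 1, so 7 splits.

7 splits in O_K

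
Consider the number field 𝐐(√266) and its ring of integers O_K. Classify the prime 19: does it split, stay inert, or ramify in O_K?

p ramifies

266 mod 4 = 2, hence disc K = 4·266 = 1064 and O_K = ℤ[√266].
Ramification test: 19 | 1064. The prime 19 ramifies in K.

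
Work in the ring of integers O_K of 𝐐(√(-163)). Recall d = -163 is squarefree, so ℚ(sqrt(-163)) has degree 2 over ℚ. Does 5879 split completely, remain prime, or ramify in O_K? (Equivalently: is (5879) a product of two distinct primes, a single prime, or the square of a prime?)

d = -163 ≡ 1 (mod 4), so O_K = ℤ[(1+√-163)/2] and disc(K) = d = -163.
disc(K) = -163 is not divisible by 5879; 5879 is unramified.
Legendre symbol by Euler's criterion: (-163/5879) ≡ (-163)^2939 ≡ 5878 (mod 5879), i.e. (-163/5879) = -1.
d is a non-residue mod p, hence 5879 remains inert in O_K.

remains prime (inert)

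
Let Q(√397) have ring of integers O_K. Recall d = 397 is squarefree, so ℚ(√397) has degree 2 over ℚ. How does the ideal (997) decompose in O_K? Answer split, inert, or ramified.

997 remains inert

d = 397 ≡ 1 (mod 4), so O_K = ℤ[(1+√397)/2] and disc(K) = d = 397.
Since gcd(997, 397) = 1 the prime 997 does not ramify.
Legendre symbol by Euler's criterion: (397/997) ≡ 397^498 ≡ 996 (mod 997), i.e. (397/997) = -1.
Legendre symbol -1 ⇒ 997 is inert.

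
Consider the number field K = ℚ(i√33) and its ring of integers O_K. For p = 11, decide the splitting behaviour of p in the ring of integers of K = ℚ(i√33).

ramified

d = -33 ≡ 3 (mod 4), so O_K = ℤ[√-33] and disc(K) = 4d = -132.
Ramification test: 11 | -132. The prime 11 ramifies in K.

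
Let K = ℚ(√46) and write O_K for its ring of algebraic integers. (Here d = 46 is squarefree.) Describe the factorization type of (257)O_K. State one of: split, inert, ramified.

p splits

46 mod 4 = 2, hence disc K = 4·46 = 184 and O_K = ℤ[√46].
257 ∤ 184, so 257 is unramified.
Compute (46/257) via Euler: 46^((257-1)/2) mod 257 = 1, so (46/257) = 1.
Legendre symbol 1 ⇒ 257 is split.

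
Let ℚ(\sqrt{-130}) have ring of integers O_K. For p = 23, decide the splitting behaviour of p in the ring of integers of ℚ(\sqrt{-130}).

-130 mod 4 = 2, hence disc K = 4·(-130) = -520 and O_K = ℤ[√-130].
Since gcd(23, -520) = 1 the prime 23 does not ramify.
(-130/23) = 8^11 mod 23 = 1, giving Legendre symbol 1.
Legendre symbol 1 ⇒ 23 is split.

split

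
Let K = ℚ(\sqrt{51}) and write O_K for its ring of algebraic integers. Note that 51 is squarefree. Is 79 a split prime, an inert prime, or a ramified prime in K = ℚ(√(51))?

split

Since 51 ≢ 1 mod 4, the ring of integers is ℤ[√51] with discriminant 4·51 = 204.
Since gcd(79, 204) = 1 the prime 79 does not ramify.
Compute (51/79) via Euler: 51^((79-1)/2) mod 79 = 1, so (51/79) = 1.
d is a quadratic residue mod p, hence 79 splits in O_K.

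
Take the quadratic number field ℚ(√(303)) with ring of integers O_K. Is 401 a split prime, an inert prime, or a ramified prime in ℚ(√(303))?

401 splits in O_K

d = 303 ≡ 3 (mod 4), so O_K = ℤ[√303] and disc(K) = 4d = 1212.
disc(K) = 1212 is not divisible by 401; 401 is unramified.
(303/401) = 303^200 mod 401 = 1, giving Legendre symbol 1.
Legendre symbol 1 ⇒ 401 is split.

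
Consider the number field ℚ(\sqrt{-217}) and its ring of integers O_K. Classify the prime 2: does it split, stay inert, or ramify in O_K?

Since -217 ≢ 1 mod 4, the ring of integers is ℤ[√-217] with discriminant 4·(-217) = -868.
disc(K) = -868 = 2·(-434), so p = 2 is ramified.

2 is ramified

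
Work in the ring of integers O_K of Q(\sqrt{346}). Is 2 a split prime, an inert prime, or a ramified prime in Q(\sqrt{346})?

2 is ramified

Since 346 ≢ 1 mod 4, the ring of integers is ℤ[√346] with discriminant 4·346 = 1384.
2 divides disc(K) = 1384, so 2 ramifies.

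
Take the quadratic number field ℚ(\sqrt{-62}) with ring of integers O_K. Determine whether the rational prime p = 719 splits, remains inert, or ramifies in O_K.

719 remains inert

-62 mod 4 = 2, hence disc K = 4·(-62) = -248 and O_K = ℤ[√-62].
719 ∤ -248, so 719 is unramified.
Euler's criterion: (-62)^359 mod 719 = 718. Thus (-62|719) = -1.
Legendre symbol -1 ⇒ 719 is inert.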